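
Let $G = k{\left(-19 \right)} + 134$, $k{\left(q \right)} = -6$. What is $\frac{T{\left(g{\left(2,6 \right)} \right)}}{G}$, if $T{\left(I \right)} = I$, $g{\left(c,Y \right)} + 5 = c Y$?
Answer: $\frac{7}{128} \approx 0.054688$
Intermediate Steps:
$g{\left(c,Y \right)} = -5 + Y c$ ($g{\left(c,Y \right)} = -5 + c Y = -5 + Y c$)
$G = 128$ ($G = -6 + 134 = 128$)
$\frac{T{\left(g{\left(2,6 \right)} \right)}}{G} = \frac{-5 + 6 \cdot 2}{128} = \left(-5 + 12\right) \frac{1}{128} = 7 \cdot \frac{1}{128} = \frac{7}{128}$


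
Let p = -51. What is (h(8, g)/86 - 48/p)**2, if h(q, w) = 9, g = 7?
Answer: 2337841/2137444 ≈ 1.0938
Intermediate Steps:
(h(8, g)/86 - 48/p)**2 = (9/86 - 48/(-51))**2 = (9*(1/86) - 48*(-1/51))**2 = (9/86 + 16/17)**2 = (1529/1462)**2 = 2337841/2137444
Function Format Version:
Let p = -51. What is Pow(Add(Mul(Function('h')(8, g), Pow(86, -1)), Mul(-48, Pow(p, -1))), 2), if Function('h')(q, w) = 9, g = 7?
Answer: Rational(2337841, 2137444) ≈ 1.0938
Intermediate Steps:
Pow(Add(Mul(Function('h')(8, g), Pow(86, -1)), Mul(-48, Pow(p, -1))), 2) = Pow(Add(Mul(9, Pow(86, -1)), Mul(-48, Pow(-51, -1))), 2) = Pow(Add(Mul(9, Rational(1, 86)), Mul(-48, Rational(-1, 51))), 2) = Pow(Add(Rational(9, 86), Rational(16, 17)), 2) = Pow(Rational(1529, 1462), 2) = Rational(2337841, 2137444)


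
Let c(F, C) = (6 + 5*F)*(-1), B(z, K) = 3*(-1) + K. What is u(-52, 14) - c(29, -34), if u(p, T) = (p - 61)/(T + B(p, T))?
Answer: 3662/25 ≈ 146.48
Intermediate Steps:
B(z, K) = -3 + K
u(p, T) = (-61 + p)/(-3 + 2*T) (u(p, T) = (p - 61)/(T + (-3 + T)) = (-61 + p)/(-3 + 2*T))
c(F, C) = -6 - 5*F
u(-52, 14) - c(29, -34) = (-61 - 52)/(-3 + 2*14) - (-6 - 5*29) = -113/(-3 + 28) - (-6 - 145) = -113/25 - 1*(-151) = (1/25)*(-113) + 151 = -113/25 + 151 = 3662/25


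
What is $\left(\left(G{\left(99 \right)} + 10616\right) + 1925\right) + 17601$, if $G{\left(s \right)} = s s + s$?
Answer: $40042$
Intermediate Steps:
$G{\left(s \right)} = s + s^{2}$ ($G{\left(s \right)} = s^{2} + s = s + s^{2}$)
$\left(\left(G{\left(99 \right)} + 10616\right) + 1925\right) + 17601 = \left(\left(99 \left(1 + 99\right) + 10616\right) + 1925\right) + 17601 = \left(\left(99 \cdot 100 + 10616\right) + 1925\right) + 17601 = \left(\left(9900 + 10616\right) + 1925\right) + 17601 = \left(20516 + 1925\right) + 17601 = 22441 + 17601 = 40042$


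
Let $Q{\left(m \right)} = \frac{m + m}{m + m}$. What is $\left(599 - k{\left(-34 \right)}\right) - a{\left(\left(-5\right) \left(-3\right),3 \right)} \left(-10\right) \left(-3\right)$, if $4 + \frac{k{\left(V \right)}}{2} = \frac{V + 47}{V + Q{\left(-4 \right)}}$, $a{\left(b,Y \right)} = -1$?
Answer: $\frac{21047}{33} \approx 637.79$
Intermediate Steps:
$Q{\left(m \right)} = 1$ ($Q{\left(m \right)} = \frac{2 m}{2 m} = 2 m \frac{1}{2 m} = 1$)
$k{\left(V \right)} = -8 + \frac{2 \left(47 + V\right)}{1 + V}$ ($k{\left(V \right)} = -8 + 2 \frac{V + 47}{V + 1} = -8 + 2 \frac{47 + V}{1 + V} = -8 + \frac{2 \left(47 + V\right)}{1 + V}$)
$\left(599 - k{\left(-34 \right)}\right) - a{\left(\left(-5\right) \left(-3\right),3 \right)} \left(-10\right) \left(-3\right) = \left(599 - \frac{2 \left(43 - -102\right)}{1 - 34}\right) - \left(-1\right) \left(-10\right) \left(-3\right) = \left(599 - \frac{2 \left(43 + 102\right)}{-33}\right) - 10 \left(-3\right) = \left(599 - 2 \left(- \frac{1}{33}\right) 145\right) - -30 = \left(599 - - \frac{290}{33}\right) + 30 = \left(599 + \frac{290}{33}\right) + 30 = \frac{20057}{33} + 30 = \frac{21047}{33}$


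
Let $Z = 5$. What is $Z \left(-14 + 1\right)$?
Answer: $-65$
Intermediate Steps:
$Z \left(-14 + 1\right) = 5 \left(-14 + 1\right) = 5 \left(-13\right) = -65$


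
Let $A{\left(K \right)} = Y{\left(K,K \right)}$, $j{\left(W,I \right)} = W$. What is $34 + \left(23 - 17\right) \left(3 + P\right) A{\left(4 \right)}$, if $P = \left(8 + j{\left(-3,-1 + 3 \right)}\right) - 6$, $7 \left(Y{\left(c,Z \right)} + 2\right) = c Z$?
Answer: $\frac{262}{7} \approx 37.429$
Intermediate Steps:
$Y{\left(c,Z \right)} = -2 + \frac{Z c}{7}$ ($Y{\left(c,Z \right)} = -2 + \frac{c Z}{7} = -2 + \frac{Z c}{7}$)
$P = -1$ ($P = \left(8 - 3\right) - 6 = 5 - 6 = -1$)
$A{\left(K \right)} = -2 + \frac{K^{2}}{7}$ ($A{\left(K \right)} = -2 + \frac{K K}{7} = -2 + \frac{K^{2}}{7}$)
$34 + \left(23 - 17\right) \left(3 + P\right) A{\left(4 \right)} = 34 + \left(23 - 17\right) \left(3 - 1\right) \left(-2 + \frac{4^{2}}{7}\right) = 34 + 6 \cdot 2 \left(-2 + \frac{1}{7} \cdot 16\right) = 34 + 12 \left(-2 + \frac{16}{7}\right) = 34 + 12 \cdot \frac{2}{7} = 34 + \frac{24}{7} = \frac{262}{7}$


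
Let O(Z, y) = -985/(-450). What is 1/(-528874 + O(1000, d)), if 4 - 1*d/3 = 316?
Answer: -90/47598463 ≈ -1.8908e-6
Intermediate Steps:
d = -936 (d = 12 - 3*316 = 12 - 948 = -936)
O(Z, y) = 197/90 (O(Z, y) = -985*(-1/450) = 197/90)
1/(-528874 + O(1000, d)) = 1/(-528874 + 197/90) = 1/(-47598463/90) = -90/47598463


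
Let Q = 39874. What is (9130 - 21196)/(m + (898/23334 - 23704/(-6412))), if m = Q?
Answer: -225660757266/745801421063 ≈ -0.30257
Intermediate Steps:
m = 39874
(9130 - 21196)/(m + (898/23334 - 23704/(-6412))) = (9130 - 21196)/(39874 + (898/23334 - 23704/(-6412))) = -12066/(39874 + (898*(1/23334) - 23704*(-1/6412))) = -12066/(39874 + (449/11667 + 5926/1603)) = -12066/(39874 + 69858389/18702201) = -12066/745801421063/18702201 = -12066*18702201/745801421063 = -225660757266/745801421063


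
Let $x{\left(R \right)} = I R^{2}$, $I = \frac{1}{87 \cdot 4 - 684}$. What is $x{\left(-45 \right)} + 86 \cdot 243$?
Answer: $\frac{2339901}{112} \approx 20892.0$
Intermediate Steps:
$I = - \frac{1}{336}$ ($I = \frac{1}{348 - 684} = \frac{1}{-336} = - \frac{1}{336} \approx -0.0029762$)
$x{\left(R \right)} = - \frac{R^{2}}{336}$
$x{\left(-45 \right)} + 86 \cdot 243 = - \frac{\left(-45\right)^{2}}{336} + 86 \cdot 243 = \left(- \frac{1}{336}\right) 2025 + 20898 = - \frac{675}{112} + 20898 = \frac{2339901}{112}$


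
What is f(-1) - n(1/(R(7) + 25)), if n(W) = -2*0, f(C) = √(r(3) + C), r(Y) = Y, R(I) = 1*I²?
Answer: √2 ≈ 1.4142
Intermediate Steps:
R(I) = I²
f(C) = √(3 + C)
n(W) = 0
f(-1) - n(1/(R(7) + 25)) = √(3 - 1) - 1*0 = √2 + 0 = √2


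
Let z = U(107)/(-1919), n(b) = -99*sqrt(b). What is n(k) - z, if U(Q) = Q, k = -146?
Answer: 107/1919 - 99*I*sqrt(146) ≈ 0.055758 - 1196.2*I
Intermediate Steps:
z = -107/1919 (z = 107/(-1919) = 107*(-1/1919) = -107/1919 ≈ -0.055758)
n(k) - z = -99*I*sqrt(146) - 1*(-107/1919) = -99*I*sqrt(146) + 107/1919 = 107/1919 - 99*I*sqrt(146)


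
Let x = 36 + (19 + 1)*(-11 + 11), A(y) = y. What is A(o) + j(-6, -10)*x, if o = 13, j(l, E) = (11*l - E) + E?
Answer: -2363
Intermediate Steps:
j(l, E) = 11*l (j(l, E) = (-E + 11*l) + E = 11*l)
x = 36 (x = 36 + 20*0 = 36 + 0 = 36)
A(o) + j(-6, -10)*x = 13 + (11*(-6))*36 = 13 - 66*36 = 13 - 2376 = -2363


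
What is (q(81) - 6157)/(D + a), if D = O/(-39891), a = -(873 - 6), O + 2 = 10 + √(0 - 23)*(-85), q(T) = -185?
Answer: 97219363440829/13290635069680 + 238933793*I*√23/13290635069680 ≈ 7.3149 + 8.6218e-5*I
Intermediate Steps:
O = 8 - 85*I*√23 (O = -2 + (10 + √(0 - 23)*(-85)) = -2 + (10 + √(-23)*(-85)) = -2 + (10 + (I*√23)*(-85)) = -2 + (10 - 85*I*√23) = 8 - 85*I*√23 ≈ 8.0 - 407.65*I)
a = -867 (a = -1*867 = -867)
D = -8/39891 + 85*I*√23/39891 (D = (8 - 85*I*√23)/(-39891) = (8 - 85*I*√23)*(-1/39891) = -8/39891 + 85*I*√23/39891 ≈ -0.00020055 + 0.010219*I)
(q(81) - 6157)/(D + a) = (-185 - 6157)/((-8/39891 + 85*I*√23/39891) - 867) = -6342/(-34585505/39891 + 85*I*√23/39891)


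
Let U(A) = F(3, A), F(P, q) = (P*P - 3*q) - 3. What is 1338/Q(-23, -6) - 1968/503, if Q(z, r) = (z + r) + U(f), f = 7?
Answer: -379803/11066 ≈ -34.322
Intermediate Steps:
F(P, q) = -3 + P**2 - 3*q (F(P, q) = (P**2 - 3*q) - 3 = -3 + P**2 - 3*q)
U(A) = 6 - 3*A (U(A) = -3 + 3**2 - 3*A = -3 + 9 - 3*A = 6 - 3*A)
Q(z, r) = -15 + r + z (Q(z, r) = (z + r) + (6 - 3*7) = (r + z) + (6 - 21) = (r + z) - 15 = -15 + r + z)
1338/Q(-23, -6) - 1968/503 = 1338/(-15 - 6 - 23) - 1968/503 = 1338/(-44) - 1968*1/503 = 1338*(-1/44) - 1968/503 = -669/22 - 1968/503 = -379803/11066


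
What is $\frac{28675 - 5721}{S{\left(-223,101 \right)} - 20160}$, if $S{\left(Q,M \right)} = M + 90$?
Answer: $- \frac{22954}{19969} \approx -1.1495$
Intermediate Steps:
$S{\left(Q,M \right)} = 90 + M$
$\frac{28675 - 5721}{S{\left(-223,101 \right)} - 20160} = \frac{28675 - 5721}{\left(90 + 101\right) - 20160} = \frac{22954}{191 - 20160} = \frac{22954}{-19969} = 22954 \left(- \frac{1}{19969}\right) = - \frac{22954}{19969}$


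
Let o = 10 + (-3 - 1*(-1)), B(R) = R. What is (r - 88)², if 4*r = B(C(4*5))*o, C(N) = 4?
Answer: 6400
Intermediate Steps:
o = 8 (o = 10 + (-3 + 1) = 10 - 2 = 8)
r = 8 (r = (4*8)/4 = (¼)*32 = 8)
(r - 88)² = (8 - 88)² = (-80)² = 6400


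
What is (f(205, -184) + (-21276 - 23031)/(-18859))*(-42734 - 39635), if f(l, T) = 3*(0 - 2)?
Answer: 5670858543/18859 ≈ 3.0070e+5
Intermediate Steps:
f(l, T) = -6 (f(l, T) = 3*(-2) = -6)
(f(205, -184) + (-21276 - 23031)/(-18859))*(-42734 - 39635) = (-6 + (-21276 - 23031)/(-18859))*(-42734 - 39635) = (-6 - 44307*(-1/18859))*(-82369) = (-6 + 44307/18859)*(-82369) = -68847/18859*(-82369) = 5670858543/18859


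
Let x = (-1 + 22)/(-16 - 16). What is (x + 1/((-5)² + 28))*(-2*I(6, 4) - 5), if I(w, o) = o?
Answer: 14053/1696 ≈ 8.2860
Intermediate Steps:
x = -21/32 (x = 21/(-32) = 21*(-1/32) = -21/32 ≈ -0.65625)
(x + 1/((-5)² + 28))*(-2*I(6, 4) - 5) = (-21/32 + 1/((-5)² + 28))*(-2*4 - 5) = (-21/32 + 1/(25 + 28))*(-8 - 5) = (-21/32 + 1/53)*(-13) = -1081/1696*(-13) = 14053/1696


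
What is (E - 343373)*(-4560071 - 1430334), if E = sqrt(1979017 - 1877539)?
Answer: 2056943336065 - 5990405*sqrt(101478) ≈ 2.0550e+12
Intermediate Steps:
E = sqrt(101478) ≈ 318.56
(E - 343373)*(-4560071 - 1430334) = (sqrt(101478) - 343373)*(-4560071 - 1430334) = (-343373 + sqrt(101478))*(-5990405) = 2056943336065 - 5990405*sqrt(101478)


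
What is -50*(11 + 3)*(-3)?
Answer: 2100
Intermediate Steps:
-50*(11 + 3)*(-3) = -700*(-3) = -50*(-42) = 2100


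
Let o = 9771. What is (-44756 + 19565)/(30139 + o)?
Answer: -25191/39910 ≈ -0.63120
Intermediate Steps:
(-44756 + 19565)/(30139 + o) = (-44756 + 19565)/(30139 + 9771) = -25191/39910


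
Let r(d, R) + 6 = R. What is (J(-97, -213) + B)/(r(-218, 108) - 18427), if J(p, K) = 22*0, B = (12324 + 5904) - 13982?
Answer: -4246/18325 ≈ -0.23171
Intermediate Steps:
B = 4246 (B = 18228 - 13982 = 4246)
r(d, R) = -6 + R
J(p, K) = 0
(J(-97, -213) + B)/(r(-218, 108) - 18427) = (0 + 4246)/((-6 + 108) - 18427) = 4246/(102 - 18427) = 4246/(-18325) = 4246*(-1/18325) = -4246/18325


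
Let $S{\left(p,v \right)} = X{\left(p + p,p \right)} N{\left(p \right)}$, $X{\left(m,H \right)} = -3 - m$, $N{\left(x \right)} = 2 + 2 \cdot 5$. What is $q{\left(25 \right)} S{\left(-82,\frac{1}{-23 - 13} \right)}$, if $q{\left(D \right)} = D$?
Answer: $48300$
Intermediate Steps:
$N{\left(x \right)} = 12$ ($N{\left(x \right)} = 2 + 10 = 12$)
$S{\left(p,v \right)} = -36 - 24 p$ ($S{\left(p,v \right)} = \left(-3 - \left(p + p\right)\right) 12 = \left(-3 - 2 p\right) 12 = -36 - 24 p$)
$q{\left(25 \right)} S{\left(-82,\frac{1}{-23 - 13} \right)} = 25 \left(-36 - -1968\right) = 25 \left(-36 + 1968\right) = 25 \cdot 1932 = 48300$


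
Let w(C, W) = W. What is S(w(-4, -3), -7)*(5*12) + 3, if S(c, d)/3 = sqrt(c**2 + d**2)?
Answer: 3 + 180*sqrt(58) ≈ 1373.8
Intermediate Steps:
S(c, d) = 3*sqrt(c**2 + d**2)
S(w(-4, -3), -7)*(5*12) + 3 = (3*sqrt((-3)**2 + (-7)**2))*(5*12) + 3 = (3*sqrt(9 + 49))*60 + 3 = (3*sqrt(58))*60 + 3 = 180*sqrt(58) + 3 = 3 + 180*sqrt(58)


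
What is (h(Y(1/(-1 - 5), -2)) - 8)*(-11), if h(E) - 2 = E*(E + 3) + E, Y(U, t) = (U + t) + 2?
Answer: 2629/36 ≈ 73.028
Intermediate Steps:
Y(U, t) = 2 + U + t
h(E) = 2 + E + E*(3 + E) (h(E) = 2 + (E*(E + 3) + E) = 2 + (E*(3 + E) + E) = 2 + (E + E*(3 + E)) = 2 + E + E*(3 + E))
(h(Y(1/(-1 - 5), -2)) - 8)*(-11) = ((2 + (2 + 1/(-1 - 5) - 2)**2 + 4*(2 + 1/(-1 - 5) - 2)) - 8)*(-11) = ((2 + (2 + 1/(-6) - 2)**2 + 4*(2 + 1/(-6) - 2)) - 8)*(-11) = ((2 + (2 - 1/6 - 2)**2 + 4*(2 - 1/6 - 2)) - 8)*(-11) = ((2 + (-1/6)**2 + 4*(-1/6)) - 8)*(-11) = ((2 + 1/36 - 2/3) - 8)*(-11) = (49/36 - 8)*(-11) = -239/36*(-11) = 2629/36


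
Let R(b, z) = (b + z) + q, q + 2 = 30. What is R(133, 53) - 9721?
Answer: -9507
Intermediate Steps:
q = 28 (q = -2 + 30 = 28)
R(b, z) = 28 + b + z (R(b, z) = (b + z) + 28 = 28 + b + z)
R(133, 53) - 9721 = (28 + 133 + 53) - 9721 = 214 - 9721 = -9507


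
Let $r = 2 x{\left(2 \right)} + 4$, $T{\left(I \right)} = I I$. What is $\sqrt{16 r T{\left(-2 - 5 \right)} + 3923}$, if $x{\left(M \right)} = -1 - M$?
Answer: $\sqrt{2355} \approx 48.528$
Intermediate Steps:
$T{\left(I \right)} = I^{2}$
$r = -2$ ($r = 2 \left(-1 - 2\right) + 4 = 2 \left(-3\right) + 4 = -6 + 4 = -2$)
$\sqrt{16 r T{\left(-2 - 5 \right)} + 3923} = \sqrt{16 \left(-2\right) \left(-2 - 5\right)^{2} + 3923} = \sqrt{- 32 \left(-2 - 5\right)^{2} + 3923} = \sqrt{- 32 \left(-7\right)^{2} + 3923} = \sqrt{\left(-32\right) 49 + 3923} = \sqrt{-1568 + 3923} = \sqrt{2355}$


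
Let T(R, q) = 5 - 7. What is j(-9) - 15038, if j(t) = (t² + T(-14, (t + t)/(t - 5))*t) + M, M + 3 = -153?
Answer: -15095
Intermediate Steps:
M = -156 (M = -3 - 153 = -156)
T(R, q) = -2
j(t) = -156 + t² - 2*t (j(t) = (t² - 2*t) - 156 = -156 + t² - 2*t)
j(-9) - 15038 = (-156 + (-9)² - 2*(-9)) - 15038 = (-156 + 81 + 18) - 15038 = -57 - 15038 = -15095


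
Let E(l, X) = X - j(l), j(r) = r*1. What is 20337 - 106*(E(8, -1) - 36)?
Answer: 25107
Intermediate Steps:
j(r) = r
E(l, X) = X - l
20337 - 106*(E(8, -1) - 36) = 20337 - 106*((-1 - 1*8) - 36) = 20337 - 106*((-1 - 8) - 36) = 20337 - 106*(-9 - 36) = 20337 - 106*(-45) = 20337 - 1*(-4770) = 20337 + 4770 = 25107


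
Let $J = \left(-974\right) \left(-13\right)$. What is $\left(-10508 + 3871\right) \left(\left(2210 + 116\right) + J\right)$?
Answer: $-99475356$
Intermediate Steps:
$J = 12662$
$\left(-10508 + 3871\right) \left(\left(2210 + 116\right) + J\right) = \left(-10508 + 3871\right) \left(\left(2210 + 116\right) + 12662\right) = - 6637 \left(2326 + 12662\right) = \left(-6637\right) 14988 = -99475356$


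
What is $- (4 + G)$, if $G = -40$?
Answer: $36$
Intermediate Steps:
$- (4 + G) = - (4 - 40) = \left(-1\right) \left(-36\right) = 36$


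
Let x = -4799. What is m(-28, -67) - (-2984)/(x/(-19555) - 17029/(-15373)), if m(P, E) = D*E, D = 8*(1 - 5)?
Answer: 884588645164/203388561 ≈ 4349.3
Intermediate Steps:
D = -32 (D = 8*(-4) = -32)
m(P, E) = -32*E
m(-28, -67) - (-2984)/(x/(-19555) - 17029/(-15373)) = -32*(-67) - (-2984)/(-4799/(-19555) - 17029/(-15373)) = 2144 - (-2984)/(-4799*(-1/19555) - 17029*(-1/15373)) = 2144 - (-2984)/(4799/19555 + 17029/15373) = 2144 - (-2984)/406777122/300619015 = 2144 - (-2984)*300619015/406777122 = 2144 - 1*(-448523570380/203388561) = 2144 + 448523570380/203388561 = 884588645164/203388561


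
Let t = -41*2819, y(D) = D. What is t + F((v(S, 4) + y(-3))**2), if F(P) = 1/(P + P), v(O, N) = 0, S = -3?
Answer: -2080421/18 ≈ -1.1558e+5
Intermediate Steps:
F(P) = 1/(2*P)
t = -115579
t + F((v(S, 4) + y(-3))**2) = -115579 + 1/(2*((0 - 3)**2)) = -115579 + 1/(2*((-3)**2)) = -115579 + (1/2)/9 = -115579 + (1/2)*(1/9) = -115579 + 1/18 = -2080421/18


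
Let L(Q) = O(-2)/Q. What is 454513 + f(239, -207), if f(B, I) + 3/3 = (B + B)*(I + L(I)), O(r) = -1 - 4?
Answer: 73604552/207 ≈ 3.5558e+5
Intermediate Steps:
O(r) = -5
L(Q) = -5/Q
f(B, I) = -1 + 2*B*(I - 5/I) (f(B, I) = -1 + (B + B)*(I - 5/I) = -1 + (2*B)*(I - 5/I) = -1 + 2*B*(I - 5/I))
454513 + f(239, -207) = 454513 + (-1 - 10*239/(-207) + 2*239*(-207)) = 454513 + (-1 - 10*239*(-1/207) - 98946) = 454513 + (-1 + 2390/207 - 98946) = 454513 - 20479639/207 = 73604552/207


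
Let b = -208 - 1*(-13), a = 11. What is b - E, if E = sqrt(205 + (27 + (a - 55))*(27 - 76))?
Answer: -195 - sqrt(1038) ≈ -227.22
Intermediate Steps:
E = sqrt(1038) (E = sqrt(205 + (27 + (11 - 55))*(27 - 76)) = sqrt(205 + (27 - 44)*(-49)) = sqrt(205 - 17*(-49)) = sqrt(205 + 833) = sqrt(1038) ≈ 32.218)
b = -195 (b = -208 + 13 = -195)
b - E = -195 - sqrt(1038)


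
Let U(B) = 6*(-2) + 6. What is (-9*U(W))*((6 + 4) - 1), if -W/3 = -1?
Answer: 486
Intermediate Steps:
W = 3 (W = -3*(-1) = 3)
U(B) = -6 (U(B) = -12 + 6 = -6)
(-9*U(W))*((6 + 4) - 1) = (-9*(-6))*((6 + 4) - 1) = 54*(10 - 1) = 54*9 = 486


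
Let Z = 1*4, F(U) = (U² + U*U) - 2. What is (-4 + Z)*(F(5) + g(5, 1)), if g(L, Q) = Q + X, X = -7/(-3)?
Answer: 0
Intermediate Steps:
X = 7/3 (X = -7*(-⅓) = 7/3 ≈ 2.3333)
F(U) = -2 + 2*U² (F(U) = (U² + U²) - 2 = 2*U² - 2 = -2 + 2*U²)
Z = 4
g(L, Q) = 7/3 + Q (g(L, Q) = Q + 7/3 = 7/3 + Q)
(-4 + Z)*(F(5) + g(5, 1)) = (-4 + 4)*((-2 + 2*5²) + (7/3 + 1)) = 0*((-2 + 2*25) + 10/3) = 0*((-2 + 50) + 10/3) = 0*(48 + 10/3) = 0*(154/3) = 0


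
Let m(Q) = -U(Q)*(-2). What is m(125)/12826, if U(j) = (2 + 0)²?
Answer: 4/6413 ≈ 0.00062373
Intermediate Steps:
U(j) = 4 (U(j) = 2² = 4)
m(Q) = 8 (m(Q) = -1*4*(-2) = -4*(-2) = 8)
m(125)/12826 = 8/12826 = 8*(1/12826) = 4/6413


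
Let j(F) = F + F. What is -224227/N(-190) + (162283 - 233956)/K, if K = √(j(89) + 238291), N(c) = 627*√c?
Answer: -10239*√238469/34067 + 224227*I*√190/119130 ≈ -146.77 + 25.944*I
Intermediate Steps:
j(F) = 2*F
K = √238469 (K = √(2*89 + 238291) = √(178 + 238291) = √238469 ≈ 488.33)
-224227/N(-190) + (162283 - 233956)/K = -224227*(-I*√190/119130) + (162283 - 233956)/(√238469) = -224227*(-I*√190/119130) - 10239*√238469/34067 = -(-224227)*I*√190/119130 - 10239*√238469/34067 = 224227*I*√190/119130 - 10239*√238469/34067 = -10239*√238469/34067 + 224227*I*√190/119130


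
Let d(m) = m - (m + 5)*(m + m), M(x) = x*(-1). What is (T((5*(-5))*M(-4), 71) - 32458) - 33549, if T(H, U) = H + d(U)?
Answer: -76828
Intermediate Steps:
M(x) = -x
d(m) = m - 2*m*(5 + m) (d(m) = m - (5 + m)*2*m = m - 2*m*(5 + m))
T(H, U) = H - U*(9 + 2*U)
(T((5*(-5))*M(-4), 71) - 32458) - 33549 = (((5*(-5))*(-1*(-4)) - 1*71*(9 + 2*71)) - 32458) - 33549 = ((-25*4 - 1*71*(9 + 142)) - 32458) - 33549 = ((-100 - 1*71*151) - 32458) - 33549 = ((-100 - 10721) - 32458) - 33549 = (-10821 - 32458) - 33549 = -43279 - 33549 = -76828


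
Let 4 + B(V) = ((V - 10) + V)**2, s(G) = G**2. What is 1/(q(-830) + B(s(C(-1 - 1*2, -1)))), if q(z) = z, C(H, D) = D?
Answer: -1/770 ≈ -0.0012987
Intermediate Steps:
B(V) = -4 + (-10 + 2*V)**2 (B(V) = -4 + ((V - 10) + V)**2 = -4 + ((-10 + V) + V)**2 = -4 + (-10 + 2*V)**2)
1/(q(-830) + B(s(C(-1 - 1*2, -1)))) = 1/(-830 + (-4 + 4*(-5 + (-1)**2)**2)) = 1/(-830 + (-4 + 4*(-5 + 1)**2)) = 1/(-830 + (-4 + 4*(-4)**2)) = 1/(-830 + (-4 + 4*16)) = 1/(-830 + (-4 + 64)) = 1/(-830 + 60) = 1/(-770) = -1/770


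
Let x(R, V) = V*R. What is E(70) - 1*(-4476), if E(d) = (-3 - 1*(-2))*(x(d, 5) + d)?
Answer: 4056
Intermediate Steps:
x(R, V) = R*V
E(d) = -6*d (E(d) = (-3 - 1*(-2))*(d*5 + d) = (-3 + 2)*(5*d + d) = -6*d)
E(70) - 1*(-4476) = -6*70 - 1*(-4476) = -420 + 4476 = 4056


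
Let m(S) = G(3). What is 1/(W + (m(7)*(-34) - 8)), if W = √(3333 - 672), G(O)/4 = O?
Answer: -416/170395 - √2661/170395 ≈ -0.0027441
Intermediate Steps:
G(O) = 4*O
m(S) = 12 (m(S) = 4*3 = 12)
W = √2661 ≈ 51.585
1/(W + (m(7)*(-34) - 8)) = 1/(√2661 + (12*(-34) - 8)) = 1/(√2661 + (-408 - 8)) = 1/(√2661 - 416) = 1/(-416 + √2661)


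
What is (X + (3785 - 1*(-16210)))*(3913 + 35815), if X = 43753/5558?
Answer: 2208399329032/2779 ≈ 7.9467e+8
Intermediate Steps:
X = 43753/5558 (X = 43753*(1/5558) = 43753/5558 ≈ 7.8721)
(X + (3785 - 1*(-16210)))*(3913 + 35815) = (43753/5558 + (3785 - 1*(-16210)))*(3913 + 35815) = (43753/5558 + (3785 + 16210))*39728 = (43753/5558 + 19995)*39728 = (111175963/5558)*39728 = 2208399329032/2779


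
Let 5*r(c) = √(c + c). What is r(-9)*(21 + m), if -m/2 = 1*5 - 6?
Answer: 69*I*√2/5 ≈ 19.516*I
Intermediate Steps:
m = 2 (m = -2*(1*5 - 6) = -2*(5 - 6) = -2*(-1) = 2)
r(c) = √2*√c/5 (r(c) = √(c + c)/5 = √(2*c)/5 = (√2*√c)/5 = √2*√c/5)
r(-9)*(21 + m) = (√2*√(-9)/5)*(21 + 2) = (√2*(3*I)/5)*23 = (3*I*√2/5)*23 = 69*I*√2/5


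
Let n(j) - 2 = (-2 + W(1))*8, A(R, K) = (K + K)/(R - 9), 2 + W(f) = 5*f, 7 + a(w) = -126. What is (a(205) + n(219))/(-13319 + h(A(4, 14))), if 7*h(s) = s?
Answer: 615/66599 ≈ 0.0092344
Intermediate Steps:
a(w) = -133 (a(w) = -7 - 126 = -133)
W(f) = -2 + 5*f
A(R, K) = 2*K/(-9 + R) (A(R, K) = (2*K)/(-9 + R) = 2*K/(-9 + R))
n(j) = 10 (n(j) = 2 + (-2 + (-2 + 5*1))*8 = 2 + (-2 + (-2 + 5))*8 = 2 + (-2 + 3)*8 = 2 + 1*8 = 2 + 8 = 10)
h(s) = s/7
(a(205) + n(219))/(-13319 + h(A(4, 14))) = (-133 + 10)/(-13319 + (2*14/(-9 + 4))/7) = -123/(-13319 + (2*14/(-5))/7) = -123/(-13319 + (2*14*(-⅕))/7) = -123/(-13319 + (⅐)*(-28/5)) = -123/(-13319 - ⅘) = -123/(-66599/5) = -123*(-5/66599) = 615/66599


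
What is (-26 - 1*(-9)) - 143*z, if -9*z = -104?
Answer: -15025/9 ≈ -1669.4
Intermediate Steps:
z = 104/9 (z = -1/9*(-104) = 104/9 ≈ 11.556)
(-26 - 1*(-9)) - 143*z = (-26 - 1*(-9)) - 143*104/9 = (-26 + 9) - 14872/9 = -17 - 14872/9 = -15025/9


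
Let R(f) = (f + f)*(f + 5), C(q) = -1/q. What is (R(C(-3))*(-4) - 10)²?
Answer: 47524/81 ≈ 586.72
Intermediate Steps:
R(f) = 2*f*(5 + f) (R(f) = (2*f)*(5 + f) = 2*f*(5 + f))
(R(C(-3))*(-4) - 10)² = ((2*(-1/(-3))*(5 - 1/(-3)))*(-4) - 10)² = ((2*(-1*(-⅓))*(5 - 1*(-⅓)))*(-4) - 10)² = ((2*(⅓)*(5 + ⅓))*(-4) - 10)² = ((2*(⅓)*(16/3))*(-4) - 10)² = ((32/9)*(-4) - 10)² = (-128/9 - 10)² = (-218/9)² = 47524/81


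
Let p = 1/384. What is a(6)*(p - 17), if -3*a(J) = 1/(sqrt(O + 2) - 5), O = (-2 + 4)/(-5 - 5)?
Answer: -163175/133632 - 6527*sqrt(5)/44544 ≈ -1.5487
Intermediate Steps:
O = -1/5 (O = 2/(-10) = 2*(-1/10) = -1/5 ≈ -0.20000)
p = 1/384 ≈ 0.0026042
a(J) = -1/(3*(-5 + 3*sqrt(5)/5)) (a(J) = -1/(3*(sqrt(-1/5 + 2) - 5)) = -1/(3*(sqrt(9/5) - 5)) = -1/(3*(3*sqrt(5)/5 - 5)) = -1/(3*(-5 + 3*sqrt(5)/5)))
a(6)*(p - 17) = (25/348 + sqrt(5)/116)*(1/384 - 17) = (25/348 + sqrt(5)/116)*(-6527/384) = -163175/133632 - 6527*sqrt(5)/44544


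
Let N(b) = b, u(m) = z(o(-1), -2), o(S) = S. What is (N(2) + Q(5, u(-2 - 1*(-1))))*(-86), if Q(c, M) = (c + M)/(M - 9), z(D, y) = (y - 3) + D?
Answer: -2666/15 ≈ -177.73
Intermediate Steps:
z(D, y) = -3 + D + y (z(D, y) = (-3 + y) + D = -3 + D + y)
u(m) = -6 (u(m) = -3 - 1 - 2 = -6)
Q(c, M) = (M + c)/(-9 + M)
(N(2) + Q(5, u(-2 - 1*(-1))))*(-86) = (2 + (-6 + 5)/(-9 - 6))*(-86) = (2 - 1/(-15))*(-86) = (2 - 1/15*(-1))*(-86) = (2 + 1/15)*(-86) = (31/15)*(-86) = -2666/15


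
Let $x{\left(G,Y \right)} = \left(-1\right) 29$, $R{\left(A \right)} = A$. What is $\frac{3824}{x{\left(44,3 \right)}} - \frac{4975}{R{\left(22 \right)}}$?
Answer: $- \frac{228403}{638} \approx -358.0$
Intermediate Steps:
$x{\left(G,Y \right)} = -29$
$\frac{3824}{x{\left(44,3 \right)}} - \frac{4975}{R{\left(22 \right)}} = \frac{3824}{-29} - \frac{4975}{22} = 3824 \left(- \frac{1}{29}\right) - \frac{4975}{22} = - \frac{3824}{29} - \frac{4975}{22} = - \frac{228403}{638}$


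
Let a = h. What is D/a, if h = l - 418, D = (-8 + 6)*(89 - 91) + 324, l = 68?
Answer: -164/175 ≈ -0.93714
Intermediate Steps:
D = 328 (D = -2*(-2) + 324 = 4 + 324 = 328)
h = -350 (h = 68 - 418 = -350)
a = -350
D/a = 328/(-350) = 328*(-1/350) = -164/175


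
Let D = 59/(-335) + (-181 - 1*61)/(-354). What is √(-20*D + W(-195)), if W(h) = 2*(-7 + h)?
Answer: 2*I*√14561085009/11859 ≈ 20.351*I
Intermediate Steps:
D = 30092/59295 (D = 59*(-1/335) + (-181 - 61)*(-1/354) = -59/335 - 242*(-1/354) = -59/335 + 121/177 = 30092/59295 ≈ 0.50750)
W(h) = -14 + 2*h
√(-20*D + W(-195)) = √(-20*30092/59295 + (-14 + 2*(-195))) = √(-120368/11859 + (-14 - 390)) = √(-120368/11859 - 404) = √(-4911404/11859) = 2*I*√14561085009/11859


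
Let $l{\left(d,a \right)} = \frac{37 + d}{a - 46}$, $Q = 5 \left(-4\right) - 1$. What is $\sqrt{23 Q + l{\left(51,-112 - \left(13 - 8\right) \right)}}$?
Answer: $\frac{i \sqrt{12847171}}{163} \approx 21.99 i$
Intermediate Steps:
$Q = -21$ ($Q = -20 - 1 = -21$)
$l{\left(d,a \right)} = \frac{37 + d}{-46 + a}$
$\sqrt{23 Q + l{\left(51,-112 - \left(13 - 8\right) \right)}} = \sqrt{23 \left(-21\right) + \frac{37 + 51}{-46 - 117}} = \sqrt{-483 + \frac{1}{-46 - 117} \cdot 88} = \sqrt{-483 + \frac{1}{-163} \cdot 88} = \sqrt{-483 - \frac{88}{163}} = \sqrt{- \frac{78817}{163}} = \frac{i \sqrt{12847171}}{163}$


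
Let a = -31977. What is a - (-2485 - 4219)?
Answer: -25273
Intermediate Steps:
a - (-2485 - 4219) = -31977 - (-2485 - 4219) = -31977 - 1*(-6704) = -31977 + 6704 = -25273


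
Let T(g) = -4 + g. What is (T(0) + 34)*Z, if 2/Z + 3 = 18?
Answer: 4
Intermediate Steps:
Z = 2/15 (Z = 2/(-3 + 18) = 2/15 ≈ 0.13333)
(T(0) + 34)*Z = ((-4 + 0) + 34)*(2/15) = (-4 + 34)*(2/15) = 30*(2/15) = 4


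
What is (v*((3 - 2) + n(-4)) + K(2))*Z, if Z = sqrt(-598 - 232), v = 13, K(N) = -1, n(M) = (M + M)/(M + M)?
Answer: 25*I*sqrt(830) ≈ 720.24*I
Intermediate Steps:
n(M) = 1 (n(M) = (2*M)/((2*M)) = (2*M)*(1/(2*M)) = 1)
Z = I*sqrt(830) (Z = sqrt(-830) = I*sqrt(830) ≈ 28.81*I)
(v*((3 - 2) + n(-4)) + K(2))*Z = (13*((3 - 2) + 1) - 1)*(I*sqrt(830)) = (13*(1 + 1) - 1)*(I*sqrt(830)) = (13*2 - 1)*(I*sqrt(830)) = (26 - 1)*(I*sqrt(830)) = 25*(I*sqrt(830)) = 25*I*sqrt(830)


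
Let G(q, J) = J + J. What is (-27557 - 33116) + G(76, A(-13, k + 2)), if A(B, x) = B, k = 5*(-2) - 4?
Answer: -60699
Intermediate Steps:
k = -14 (k = -10 - 4 = -14)
G(q, J) = 2*J
(-27557 - 33116) + G(76, A(-13, k + 2)) = (-27557 - 33116) + 2*(-13) = -60673 - 26 = -60699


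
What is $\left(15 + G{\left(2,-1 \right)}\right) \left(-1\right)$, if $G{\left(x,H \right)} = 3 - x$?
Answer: $-16$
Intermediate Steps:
$\left(15 + G{\left(2,-1 \right)}\right) \left(-1\right) = \left(15 + \left(3 - 2\right)\right) \left(-1\right) = \left(15 + 1\right) \left(-1\right) = 16 \left(-1\right) = -16$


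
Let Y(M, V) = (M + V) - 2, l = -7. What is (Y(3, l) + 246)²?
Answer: 57600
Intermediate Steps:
Y(M, V) = -2 + M + V
(Y(3, l) + 246)² = ((-2 + 3 - 7) + 246)² = (-6 + 246)² = 240² = 57600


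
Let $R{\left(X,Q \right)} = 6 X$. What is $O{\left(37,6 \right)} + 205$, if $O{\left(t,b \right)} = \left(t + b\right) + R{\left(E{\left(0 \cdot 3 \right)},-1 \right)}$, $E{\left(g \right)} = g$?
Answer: $248$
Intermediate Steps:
$O{\left(t,b \right)} = b + t$ ($O{\left(t,b \right)} = \left(t + b\right) + 6 \cdot 0 \cdot 3 = \left(b + t\right) + 6 \cdot 0 = \left(b + t\right) + 0 = b + t$)
$O{\left(37,6 \right)} + 205 = \left(6 + 37\right) + 205 = 43 + 205 = 248$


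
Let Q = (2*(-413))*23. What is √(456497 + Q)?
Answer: 3*√48611 ≈ 661.44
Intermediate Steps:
Q = -18998 (Q = -826*23 = -18998)
√(456497 + Q) = √(456497 - 18998) = √437499 = 3*√48611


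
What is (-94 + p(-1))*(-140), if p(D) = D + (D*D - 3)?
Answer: 13580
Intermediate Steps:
p(D) = -3 + D + D**2 (p(D) = D + (D**2 - 3) = D + (-3 + D**2) = -3 + D + D**2)
(-94 + p(-1))*(-140) = (-94 + (-3 - 1 + (-1)**2))*(-140) = (-94 + (-3 - 1 + 1))*(-140) = (-94 - 3)*(-140) = -97*(-140) = 13580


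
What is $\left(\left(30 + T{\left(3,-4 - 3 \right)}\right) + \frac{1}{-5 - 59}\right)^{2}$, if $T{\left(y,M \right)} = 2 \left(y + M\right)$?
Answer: $\frac{1979649}{4096} \approx 483.31$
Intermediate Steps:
$T{\left(y,M \right)} = 2 M + 2 y$ ($T{\left(y,M \right)} = 2 \left(M + y\right) = 2 M + 2 y$)
$\left(\left(30 + T{\left(3,-4 - 3 \right)}\right) + \frac{1}{-5 - 59}\right)^{2} = \left(\left(30 + \left(2 \left(-4 - 3\right) + 2 \cdot 3\right)\right) + \frac{1}{-5 - 59}\right)^{2} = \left(\left(30 + \left(2 \left(-7\right) + 6\right)\right) + \frac{1}{-64}\right)^{2} = \left(\left(30 + \left(-14 + 6\right)\right) - \frac{1}{64}\right)^{2} = \left(\left(30 - 8\right) - \frac{1}{64}\right)^{2} = \left(22 - \frac{1}{64}\right)^{2} = \left(\frac{1407}{64}\right)^{2} = \frac{1979649}{4096}$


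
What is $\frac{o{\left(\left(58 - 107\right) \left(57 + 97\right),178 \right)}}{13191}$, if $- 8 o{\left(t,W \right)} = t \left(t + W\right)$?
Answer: $- \frac{2316622}{4397} \approx -526.86$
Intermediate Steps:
$o{\left(t,W \right)} = - \frac{t \left(W + t\right)}{8}$ ($o{\left(t,W \right)} = - \frac{t \left(t + W\right)}{8} = - \frac{t \left(W + t\right)}{8}$)
$\frac{o{\left(\left(58 - 107\right) \left(57 + 97\right),178 \right)}}{13191} = \frac{\left(- \frac{1}{8}\right) \left(58 - 107\right) \left(57 + 97\right) \left(178 + \left(58 - 107\right) \left(57 + 97\right)\right)}{13191} = - \frac{\left(-49\right) 154 \left(178 - 7546\right)}{8} \cdot \frac{1}{13191} = \left(- \frac{1}{8}\right) \left(-7546\right) \left(178 - 7546\right) \frac{1}{13191} = \left(- \frac{1}{8}\right) \left(-7546\right) \left(-7368\right) \frac{1}{13191} = \left(-6949866\right) \frac{1}{13191} = - \frac{2316622}{4397}$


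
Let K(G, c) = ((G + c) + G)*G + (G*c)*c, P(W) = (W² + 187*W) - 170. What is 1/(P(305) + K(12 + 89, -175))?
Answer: 1/3245742 ≈ 3.0810e-7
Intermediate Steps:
P(W) = -170 + W² + 187*W
K(G, c) = G*c² + G*(c + 2*G) (K(G, c) = (c + 2*G)*G + G*c² = G*(c + 2*G) + G*c² = G*c² + G*(c + 2*G))
1/(P(305) + K(12 + 89, -175)) = 1/((-170 + 305² + 187*305) + (12 + 89)*(-175 + (-175)² + 2*(12 + 89))) = 1/((-170 + 93025 + 57035) + 101*(-175 + 30625 + 2*101)) = 1/(149890 + 101*(-175 + 30625 + 202)) = 1/(149890 + 101*30652) = 1/(149890 + 3095852) = 1/3245742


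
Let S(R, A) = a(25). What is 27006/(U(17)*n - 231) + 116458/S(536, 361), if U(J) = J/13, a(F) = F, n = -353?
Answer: 519905441/112550 ≈ 4619.3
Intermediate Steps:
S(R, A) = 25
U(J) = J/13 (U(J) = J*(1/13) = J/13)
27006/(U(17)*n - 231) + 116458/S(536, 361) = 27006/(((1/13)*17)*(-353) - 231) + 116458/25 = 27006/((17/13)*(-353) - 231) + 116458*(1/25) = 27006/(-6001/13 - 231) + 116458/25 = 27006/(-9004/13) + 116458/25 = 27006*(-13/9004) + 116458/25 = -175539/4502 + 116458/25 = 519905441/112550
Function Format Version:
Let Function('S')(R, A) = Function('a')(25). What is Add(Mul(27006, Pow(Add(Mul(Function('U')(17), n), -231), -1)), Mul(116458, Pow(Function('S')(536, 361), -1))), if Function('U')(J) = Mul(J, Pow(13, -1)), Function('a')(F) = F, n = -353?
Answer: Rational(519905441, 112550) ≈ 4619.3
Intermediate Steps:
Function('S')(R, A) = 25
Function('U')(J) = Mul(Rational(1, 13), J) (Function('U')(J) = Mul(J, Rational(1, 13)) = Mul(Rational(1, 13), J))
Add(Mul(27006, Pow(Add(Mul(Function('U')(17), n), -231), -1)), Mul(116458, Pow(Function('S')(536, 361), -1))) = Add(Mul(27006, Pow(Add(Mul(Mul(Rational(1, 13), 17), -353), -231), -1)), Mul(116458, Pow(25, -1))) = Add(Mul(27006, Pow(Add(Mul(Rational(17, 13), -353), -231), -1)), Mul(116458, Rational(1, 25))) = Add(Mul(27006, Pow(Add(Rational(-6001, 13), -231), -1)), Rational(116458, 25)) = Add(Mul(27006, Pow(Rational(-9004, 13), -1)), Rational(116458, 25)) = Add(Mul(27006, Rational(-13, 9004)), Rational(116458, 25)) = Add(Rational(-175539, 4502), Rational(116458, 25)) = Rational(519905441, 112550)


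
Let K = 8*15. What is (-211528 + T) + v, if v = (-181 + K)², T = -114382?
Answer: -322189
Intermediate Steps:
K = 120
v = 3721 (v = (-181 + 120)² = (-61)² = 3721)
(-211528 + T) + v = (-211528 - 114382) + 3721 = -325910 + 3721 = -322189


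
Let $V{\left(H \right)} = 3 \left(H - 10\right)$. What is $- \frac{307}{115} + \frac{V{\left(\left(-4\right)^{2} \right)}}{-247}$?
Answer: $- \frac{77899}{28405} \approx -2.7424$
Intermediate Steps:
$V{\left(H \right)} = -30 + 3 H$ ($V{\left(H \right)} = 3 \left(-10 + H\right) = -30 + 3 H$)
$- \frac{307}{115} + \frac{V{\left(\left(-4\right)^{2} \right)}}{-247} = - \frac{307}{115} + \frac{-30 + 3 \left(-4\right)^{2}}{-247} = \left(-307\right) \frac{1}{115} + \left(-30 + 3 \cdot 16\right) \left(- \frac{1}{247}\right) = - \frac{307}{115} + \left(-30 + 48\right) \left(- \frac{1}{247}\right) = - \frac{307}{115} + 18 \left(- \frac{1}{247}\right) = - \frac{307}{115} - \frac{18}{247} = - \frac{77899}{28405}$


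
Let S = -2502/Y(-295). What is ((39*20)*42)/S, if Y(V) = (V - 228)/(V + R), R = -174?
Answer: -135980/9313 ≈ -14.601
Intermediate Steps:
Y(V) = (-228 + V)/(-174 + V) (Y(V) = (V - 228)/(V - 174) = (-228 + V)/(-174 + V))
S = -1173438/523 (S = -2502*(-174 - 295)/(-228 - 295) = -2502/(-523/(-469)) = -2502/((-1/469*(-523))) = -2502/523/469 = -2502*469/523 = -1173438/523 ≈ -2243.7)
((39*20)*42)/S = ((39*20)*42)/(-1173438/523) = (780*42)*(-523/1173438) = 32760*(-523/1173438) = -135980/9313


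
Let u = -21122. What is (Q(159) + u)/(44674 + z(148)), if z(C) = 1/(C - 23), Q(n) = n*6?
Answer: -2521000/5584251 ≈ -0.45145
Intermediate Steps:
Q(n) = 6*n
z(C) = 1/(-23 + C)
(Q(159) + u)/(44674 + z(148)) = (6*159 - 21122)/(44674 + 1/(-23 + 148)) = (954 - 21122)/(44674 + 1/125) = -20168/(44674 + 1/125) = -20168/5584251/125 = -20168*125/5584251 = -2521000/5584251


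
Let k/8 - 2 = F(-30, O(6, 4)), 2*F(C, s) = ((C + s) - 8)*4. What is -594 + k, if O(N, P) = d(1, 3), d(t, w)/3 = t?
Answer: -1138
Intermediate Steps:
d(t, w) = 3*t
O(N, P) = 3 (O(N, P) = 3*1 = 3)
F(C, s) = -16 + 2*C + 2*s (F(C, s) = (((C + s) - 8)*4)/2 = ((-8 + C + s)*4)/2 = (-32 + 4*C + 4*s)/2 = -16 + 2*C + 2*s)
k = -544 (k = 16 + 8*(-16 + 2*(-30) + 2*3) = 16 + 8*(-16 - 60 + 6) = 16 + 8*(-70) = 16 - 560 = -544)
-594 + k = -594 - 544 = -1138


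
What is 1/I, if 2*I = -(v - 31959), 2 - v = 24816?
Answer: 2/56773 ≈ 3.5228e-5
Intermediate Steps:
v = -24814 (v = 2 - 1*24816 = 2 - 24816 = -24814)
I = 56773/2 (I = (-(-24814 - 31959))/2 = (-1*(-56773))/2 = (1/2)*56773 = 56773/2 ≈ 28387.)
1/I = 1/(56773/2) = 2/56773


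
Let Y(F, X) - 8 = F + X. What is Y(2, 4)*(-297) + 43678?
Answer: 39520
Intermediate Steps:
Y(F, X) = 8 + F + X (Y(F, X) = 8 + (F + X) = 8 + F + X)
Y(2, 4)*(-297) + 43678 = (8 + 2 + 4)*(-297) + 43678 = 14*(-297) + 43678 = -4158 + 43678 = 39520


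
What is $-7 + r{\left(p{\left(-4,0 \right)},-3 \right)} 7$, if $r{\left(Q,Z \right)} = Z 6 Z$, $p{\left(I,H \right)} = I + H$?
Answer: $371$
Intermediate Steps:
$p{\left(I,H \right)} = H + I$
$r{\left(Q,Z \right)} = 6 Z^{2}$ ($r{\left(Q,Z \right)} = 6 Z Z = 6 Z^{2}$)
$-7 + r{\left(p{\left(-4,0 \right)},-3 \right)} 7 = -7 + 6 \left(-3\right)^{2} \cdot 7 = -7 + 6 \cdot 9 \cdot 7 = -7 + 54 \cdot 7 = -7 + 378 = 371$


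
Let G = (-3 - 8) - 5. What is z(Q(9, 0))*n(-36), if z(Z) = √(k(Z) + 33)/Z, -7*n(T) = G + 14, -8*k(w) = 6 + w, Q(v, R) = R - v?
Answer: -√534/126 ≈ -0.18340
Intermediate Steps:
k(w) = -¾ - w/8 (k(w) = -(6 + w)/8 = -¾ - w/8)
G = -16 (G = -11 - 5 = -16)
n(T) = 2/7 (n(T) = -(-16 + 14)/7 = -⅐*(-2) = 2/7)
z(Z) = √(129/4 - Z/8)/Z (z(Z) = √((-¾ - Z/8) + 33)/Z = √(129/4 - Z/8)/Z)
z(Q(9, 0))*n(-36) = (√(516 - 2*(0 - 1*9))/(4*(0 - 1*9)))*(2/7) = (√(516 - 2*(0 - 9))/(4*(0 - 9)))*(2/7) = ((¼)*√(516 - 2*(-9))/(-9))*(2/7) = ((¼)*(-⅑)*√(516 + 18))*(2/7) = ((¼)*(-⅑)*√534)*(2/7) = -√534/36*(2/7) = -√534/126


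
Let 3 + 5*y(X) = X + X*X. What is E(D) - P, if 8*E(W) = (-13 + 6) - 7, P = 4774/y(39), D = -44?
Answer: -106379/6228 ≈ -17.081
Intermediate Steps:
y(X) = -3/5 + X/5 + X**2/5 (y(X) = -3/5 + (X + X*X)/5 = -3/5 + (X + X**2)/5 = -3/5 + (X/5 + X**2/5) = -3/5 + X/5 + X**2/5)
P = 23870/1557 (P = 4774/(-3/5 + (1/5)*39 + (1/5)*39**2) = 4774/(-3/5 + 39/5 + (1/5)*1521) = 4774/(-3/5 + 39/5 + 1521/5) = 4774/(1557/5) = 4774*(5/1557) = 23870/1557 ≈ 15.331)
E(W) = -7/4 (E(W) = ((-13 + 6) - 7)/8 = (-7 - 7)/8 = (1/8)*(-14) = -7/4)
E(D) - P = -7/4 - 1*23870/1557 = -7/4 - 23870/1557 = -106379/6228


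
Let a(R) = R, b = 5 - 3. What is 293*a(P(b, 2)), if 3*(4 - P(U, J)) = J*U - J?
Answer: 2930/3 ≈ 976.67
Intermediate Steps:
b = 2
P(U, J) = 4 + J/3 - J*U/3 (P(U, J) = 4 - (J*U - J)/3 = 4 - (-J + J*U)/3 = 4 + (J/3 - J*U/3) = 4 + J/3 - J*U/3)
293*a(P(b, 2)) = 293*(4 + (1/3)*2 - 1/3*2*2) = 293*(4 + 2/3 - 4/3) = 293*(10/3) = 2930/3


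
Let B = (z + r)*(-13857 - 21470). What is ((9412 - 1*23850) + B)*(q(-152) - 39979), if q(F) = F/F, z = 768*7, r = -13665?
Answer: -11706000756570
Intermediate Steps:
z = 5376
q(F) = 1
B = 292825503 (B = (5376 - 13665)*(-13857 - 21470) = -8289*(-35327) = 292825503)
((9412 - 1*23850) + B)*(q(-152) - 39979) = ((9412 - 1*23850) + 292825503)*(1 - 39979) = ((9412 - 23850) + 292825503)*(-39978) = (-14438 + 292825503)*(-39978) = 292811065*(-39978) = -11706000756570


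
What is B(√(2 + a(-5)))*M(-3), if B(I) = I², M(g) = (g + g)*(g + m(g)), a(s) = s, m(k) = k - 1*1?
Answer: -126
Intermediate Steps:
m(k) = -1 + k (m(k) = k - 1 = -1 + k)
M(g) = 2*g*(-1 + 2*g) (M(g) = (g + g)*(g + (-1 + g)) = (2*g)*(-1 + 2*g) = 2*g*(-1 + 2*g))
B(√(2 + a(-5)))*M(-3) = (√(2 - 5))²*(2*(-3)*(-1 + 2*(-3))) = (√(-3))²*(2*(-3)*(-1 - 6)) = (I*√3)²*(2*(-3)*(-7)) = -3*42 = -126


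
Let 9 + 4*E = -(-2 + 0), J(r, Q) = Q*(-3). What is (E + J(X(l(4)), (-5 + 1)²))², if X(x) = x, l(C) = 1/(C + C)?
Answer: 39601/16 ≈ 2475.1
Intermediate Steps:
l(C) = 1/(2*C)
J(r, Q) = -3*Q
E = -7/4 (E = -9/4 + (-(-2 + 0))/4 = -9/4 + (-1*(-2))/4 = -9/4 + (¼)*2 = -9/4 + ½ = -7/4 ≈ -1.7500)
(E + J(X(l(4)), (-5 + 1)²))² = (-7/4 - 3*(-5 + 1)²)² = (-7/4 - 3*(-4)²)² = (-7/4 - 3*16)² = (-7/4 - 48)² = (-199/4)² = 39601/16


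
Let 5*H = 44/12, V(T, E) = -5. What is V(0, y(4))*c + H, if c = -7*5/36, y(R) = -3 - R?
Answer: 1007/180 ≈ 5.5944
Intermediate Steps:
H = 11/15 (H = (44/12)/5 = (44*(1/12))/5 = (⅕)*(11/3) = 11/15 ≈ 0.73333)
c = -35/36 (c = -35*1/36 = -35/36 ≈ -0.97222)
V(0, y(4))*c + H = -5*(-35/36) + 11/15 = 175/36 + 11/15 = 1007/180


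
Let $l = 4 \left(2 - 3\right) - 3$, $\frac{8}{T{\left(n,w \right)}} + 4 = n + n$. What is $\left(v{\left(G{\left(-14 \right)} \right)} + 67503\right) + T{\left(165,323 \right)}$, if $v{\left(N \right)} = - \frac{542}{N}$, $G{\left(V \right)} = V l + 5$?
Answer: $\frac{1133219933}{16789} \approx 67498.0$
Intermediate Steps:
$T{\left(n,w \right)} = \frac{8}{-4 + 2 n}$ ($T{\left(n,w \right)} = \frac{8}{-4 + \left(n + n\right)} = \frac{8}{-4 + 2 n}$)
$l = -7$ ($l = 4 \left(-1\right) - 3 = -4 - 3 = -7$)
$G{\left(V \right)} = 5 - 7 V$ ($G{\left(V \right)} = V \left(-7\right) + 5 = - 7 V + 5 = 5 - 7 V$)
$\left(v{\left(G{\left(-14 \right)} \right)} + 67503\right) + T{\left(165,323 \right)} = \left(- \frac{542}{5 - -98} + 67503\right) + \frac{4}{-2 + 165} = \left(- \frac{542}{5 + 98} + 67503\right) + \frac{4}{163} = \left(- \frac{542}{103} + 67503\right) + 4 \cdot \frac{1}{163} = \left(\left(-542\right) \frac{1}{103} + 67503\right) + \frac{4}{163} = \left(- \frac{542}{103} + 67503\right) + \frac{4}{163} = \frac{6952267}{103} + \frac{4}{163} = \frac{1133219933}{16789}$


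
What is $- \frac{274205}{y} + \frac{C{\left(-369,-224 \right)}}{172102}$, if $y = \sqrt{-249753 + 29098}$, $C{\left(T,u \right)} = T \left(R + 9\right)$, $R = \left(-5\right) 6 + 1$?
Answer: $\frac{3690}{86051} + \frac{54841 i \sqrt{220655}}{44131} \approx 0.042882 + 583.74 i$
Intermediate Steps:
$R = -29$ ($R = -30 + 1 = -29$)
$C{\left(T,u \right)} = - 20 T$ ($C{\left(T,u \right)} = T \left(-29 + 9\right) = T \left(-20\right) = - 20 T$)
$y = i \sqrt{220655}$ ($y = \sqrt{-220655} = i \sqrt{220655} \approx 469.74 i$)
$- \frac{274205}{y} + \frac{C{\left(-369,-224 \right)}}{172102} = - \frac{274205}{i \sqrt{220655}} + \frac{\left(-20\right) \left(-369\right)}{172102} = - 274205 \left(- \frac{i \sqrt{220655}}{220655}\right) + 7380 \cdot \frac{1}{172102} = \frac{54841 i \sqrt{220655}}{44131} + \frac{3690}{86051} = \frac{3690}{86051} + \frac{54841 i \sqrt{220655}}{44131}$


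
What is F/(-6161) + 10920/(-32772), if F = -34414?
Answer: 88378124/16825691 ≈ 5.2526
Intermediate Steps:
F/(-6161) + 10920/(-32772) = -34414/(-6161) + 10920/(-32772) = -34414*(-1/6161) + 10920*(-1/32772) = 34414/6161 - 910/2731 = 88378124/16825691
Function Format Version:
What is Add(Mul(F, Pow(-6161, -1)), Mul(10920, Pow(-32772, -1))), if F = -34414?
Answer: Rational(88378124, 16825691) ≈ 5.2526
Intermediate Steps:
Add(Mul(F, Pow(-6161, -1)), Mul(10920, Pow(-32772, -1))) = Add(Mul(-34414, Pow(-6161, -1)), Mul(10920, Pow(-32772, -1))) = Add(Mul(-34414, Rational(-1, 6161)), Mul(10920, Rational(-1, 32772))) = Add(Rational(34414, 6161), Rational(-910, 2731)) = Rational(88378124, 16825691)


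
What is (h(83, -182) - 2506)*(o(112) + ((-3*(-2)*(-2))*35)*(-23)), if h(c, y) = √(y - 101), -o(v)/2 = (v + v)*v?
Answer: 101533096 - 40516*I*√283 ≈ 1.0153e+8 - 6.8159e+5*I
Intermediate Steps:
o(v) = -4*v² (o(v) = -2*(v + v)*v = -2*2*v*v = -4*v²)
h(c, y) = √(-101 + y)
(h(83, -182) - 2506)*(o(112) + ((-3*(-2)*(-2))*35)*(-23)) = (√(-101 - 182) - 2506)*(-4*112² + ((-3*(-2)*(-2))*35)*(-23)) = (√(-283) - 2506)*(-4*12544 + ((6*(-2))*35)*(-23)) = (I*√283 - 2506)*(-50176 - 12*35*(-23)) = (-2506 + I*√283)*(-50176 - 420*(-23)) = (-2506 + I*√283)*(-50176 + 9660) = (-2506 + I*√283)*(-40516) = 101533096 - 40516*I*√283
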